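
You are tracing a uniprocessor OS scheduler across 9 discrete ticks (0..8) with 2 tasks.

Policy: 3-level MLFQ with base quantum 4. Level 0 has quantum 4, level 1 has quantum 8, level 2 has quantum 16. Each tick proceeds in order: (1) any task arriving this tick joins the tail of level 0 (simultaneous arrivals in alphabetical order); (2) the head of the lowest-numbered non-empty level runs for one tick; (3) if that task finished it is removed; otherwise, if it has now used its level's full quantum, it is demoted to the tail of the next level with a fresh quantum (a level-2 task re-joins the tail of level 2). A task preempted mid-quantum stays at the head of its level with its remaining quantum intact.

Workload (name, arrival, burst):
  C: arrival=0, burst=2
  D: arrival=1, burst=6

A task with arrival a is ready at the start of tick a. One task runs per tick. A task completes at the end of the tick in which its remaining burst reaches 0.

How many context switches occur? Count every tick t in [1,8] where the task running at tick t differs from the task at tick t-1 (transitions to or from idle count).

context switches = 2

t=0: L0/L1/L2 = C/-/- → run C
t=1: L0/L1/L2 = CD/-/- → run C
t=2: L0/L1/L2 = D/-/- → run D
t=3: L0/L1/L2 = D/-/- → run D
t=4: L0/L1/L2 = D/-/- → run D
t=5: L0/L1/L2 = D/-/- → run D
t=6: L0/L1/L2 = -/D/- → run D
t=7: L0/L1/L2 = -/D/- → run D
t=8: (idle)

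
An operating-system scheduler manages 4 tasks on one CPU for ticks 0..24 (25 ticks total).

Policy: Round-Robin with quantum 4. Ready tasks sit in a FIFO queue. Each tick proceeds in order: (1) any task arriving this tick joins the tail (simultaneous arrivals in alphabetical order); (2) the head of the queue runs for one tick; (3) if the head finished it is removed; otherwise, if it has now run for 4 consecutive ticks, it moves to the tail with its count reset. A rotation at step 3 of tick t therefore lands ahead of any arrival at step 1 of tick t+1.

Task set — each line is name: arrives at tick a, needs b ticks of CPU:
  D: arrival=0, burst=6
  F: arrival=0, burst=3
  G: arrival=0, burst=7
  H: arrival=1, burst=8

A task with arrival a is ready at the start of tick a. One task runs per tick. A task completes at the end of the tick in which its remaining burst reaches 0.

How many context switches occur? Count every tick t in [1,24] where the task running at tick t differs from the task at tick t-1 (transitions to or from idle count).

t=0: queue=[D,F,G] q_used=0 → run D
t=1: queue=[D,F,G,H] q_used=1 → run D
t=2: queue=[D,F,G,H] q_used=2 → run D
t=3: queue=[D,F,G,H] q_used=3 → run D
t=4: queue=[F,G,H,D] q_used=0 → run F
t=5: queue=[F,G,H,D] q_used=1 → run F
t=6: queue=[F,G,H,D] q_used=2 → run F
t=7: queue=[G,H,D] q_used=0 → run G
t=8: queue=[G,H,D] q_used=1 → run G
t=9: queue=[G,H,D] q_used=2 → run G
t=10: queue=[G,H,D] q_used=3 → run G
t=11: queue=[H,D,G] q_used=0 → run H
t=12: queue=[H,D,G] q_used=1 → run H
t=13: queue=[H,D,G] q_used=2 → run H
t=14: queue=[H,D,G] q_used=3 → run H
t=15: queue=[D,G,H] q_used=0 → run D
t=16: queue=[D,G,H] q_used=1 → run D
t=17: queue=[G,H] q_used=0 → run G
t=18: queue=[G,H] q_used=1 → run G
t=19: queue=[G,H] q_used=2 → run G
t=20: queue=[H] q_used=0 → run H
t=21: queue=[H] q_used=1 → run H
t=22: queue=[H] q_used=2 → run H
t=23: queue=[H] q_used=3 → run H
t=24: (idle)

context switches = 7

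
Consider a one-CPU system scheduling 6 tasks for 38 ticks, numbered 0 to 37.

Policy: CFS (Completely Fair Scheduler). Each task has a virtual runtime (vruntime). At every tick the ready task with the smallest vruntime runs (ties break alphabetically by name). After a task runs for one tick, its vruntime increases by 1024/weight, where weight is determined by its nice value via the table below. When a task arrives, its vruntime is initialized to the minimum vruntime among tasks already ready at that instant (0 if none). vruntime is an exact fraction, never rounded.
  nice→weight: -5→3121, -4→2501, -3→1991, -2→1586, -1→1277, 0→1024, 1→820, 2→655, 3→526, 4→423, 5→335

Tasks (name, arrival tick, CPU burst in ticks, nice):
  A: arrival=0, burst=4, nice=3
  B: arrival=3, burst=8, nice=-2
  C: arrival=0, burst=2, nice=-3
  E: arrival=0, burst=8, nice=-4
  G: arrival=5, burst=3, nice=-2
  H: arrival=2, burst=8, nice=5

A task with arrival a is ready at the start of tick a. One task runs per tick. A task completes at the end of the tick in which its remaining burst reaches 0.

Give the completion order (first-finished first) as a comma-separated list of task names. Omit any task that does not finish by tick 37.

t=0: vr[A=0 C=0 E=0] → run A
t=1: vr[A=512/263 C=0 E=0] → run C
t=2: vr[A=512/263 C=1024/1991 E=0 H=0] → run E
t=3: vr[A=512/263 B=0 C=1024/1991 E=1024/2501 H=0] → run B
t=4: vr[A=512/263 B=512/793 C=1024/1991 E=1024/2501 H=0] → run H
t=5: vr[A=512/263 B=512/793 C=1024/1991 E=1024/2501 G=1024/2501 H=1024/335] → run E
t=6: vr[A=512/263 B=512/793 C=1024/1991 E=2048/2501 G=1024/2501 H=1024/335] → run G
t=7: vr[A=512/263 B=512/793 C=1024/1991 E=2048/2501 G=34304/32513 H=1024/335] → run C
t=8: vr[A=512/263 B=512/793 E=2048/2501 G=34304/32513 H=1024/335] → run B
t=9: vr[A=512/263 B=1024/793 E=2048/2501 G=34304/32513 H=1024/335] → run E
t=10: vr[A=512/263 B=1024/793 E=3072/2501 G=34304/32513 H=1024/335] → run G
t=11: vr[A=512/263 B=1024/793 E=3072/2501 G=55296/32513 H=1024/335] → run E
t=12: vr[A=512/263 B=1024/793 E=4096/2501 G=55296/32513 H=1024/335] → run B
t=13: vr[A=512/263 B=1536/793 E=4096/2501 G=55296/32513 H=1024/335] → run E
t=14: vr[A=512/263 B=1536/793 E=5120/2501 G=55296/32513 H=1024/335] → run G
t=15: vr[A=512/263 B=1536/793 E=5120/2501 H=1024/335] → run B
t=16: vr[A=512/263 B=2048/793 E=5120/2501 H=1024/335] → run A
t=17: vr[A=1024/263 B=2048/793 E=5120/2501 H=1024/335] → run E
t=18: vr[A=1024/263 B=2048/793 E=6144/2501 H=1024/335] → run E
t=19: vr[A=1024/263 B=2048/793 E=7168/2501 H=1024/335] → run B
t=20: vr[A=1024/263 B=2560/793 E=7168/2501 H=1024/335] → run E
t=21: vr[A=1024/263 B=2560/793 H=1024/335] → run H
t=22: vr[A=1024/263 B=2560/793 H=2048/335] → run B
t=23: vr[A=1024/263 B=3072/793 H=2048/335] → run B
t=24: vr[A=1024/263 B=3584/793 H=2048/335] → run A
t=25: vr[A=1536/263 B=3584/793 H=2048/335] → run B
t=26: vr[A=1536/263 H=2048/335] → run A
t=27: vr[H=2048/335] → run H
t=28: vr[H=3072/335] → run H
t=29: vr[H=4096/335] → run H
t=30: vr[H=1024/67] → run H
t=31: vr[H=6144/335] → run H
t=32: vr[H=7168/335] → run H
t=33: (idle)
t=34: (idle)
t=35: (idle)
t=36: (idle)
t=37: (idle)

completion order = C, G, E, B, A, H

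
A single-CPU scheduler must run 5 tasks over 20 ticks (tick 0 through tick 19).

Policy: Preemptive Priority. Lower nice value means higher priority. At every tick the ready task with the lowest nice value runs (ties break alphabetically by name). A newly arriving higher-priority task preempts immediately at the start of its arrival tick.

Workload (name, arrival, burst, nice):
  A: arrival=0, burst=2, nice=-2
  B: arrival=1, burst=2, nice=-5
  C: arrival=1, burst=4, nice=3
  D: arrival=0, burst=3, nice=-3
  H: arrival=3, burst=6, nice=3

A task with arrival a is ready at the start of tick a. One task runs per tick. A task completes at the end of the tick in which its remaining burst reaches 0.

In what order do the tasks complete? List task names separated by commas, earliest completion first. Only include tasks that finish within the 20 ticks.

completion order = B, D, A, C, H

t=0: ready={A,D} → run D
t=1: ready={A,B,C,D} → run B
t=2: ready={A,B,C,D} → run B
t=3: ready={A,C,D,H} → run D
t=4: ready={A,C,D,H} → run D
t=5: ready={A,C,H} → run A
t=6: ready={A,C,H} → run A
t=7: ready={C,H} → run C
t=8: ready={C,H} → run C
t=9: ready={C,H} → run C
t=10: ready={C,H} → run C
t=11: ready={H} → run H
t=12: ready={H} → run H
t=13: ready={H} → run H
t=14: ready={H} → run H
t=15: ready={H} → run H
t=16: ready={H} → run H
t=17: (idle)
t=18: (idle)
t=19: (idle)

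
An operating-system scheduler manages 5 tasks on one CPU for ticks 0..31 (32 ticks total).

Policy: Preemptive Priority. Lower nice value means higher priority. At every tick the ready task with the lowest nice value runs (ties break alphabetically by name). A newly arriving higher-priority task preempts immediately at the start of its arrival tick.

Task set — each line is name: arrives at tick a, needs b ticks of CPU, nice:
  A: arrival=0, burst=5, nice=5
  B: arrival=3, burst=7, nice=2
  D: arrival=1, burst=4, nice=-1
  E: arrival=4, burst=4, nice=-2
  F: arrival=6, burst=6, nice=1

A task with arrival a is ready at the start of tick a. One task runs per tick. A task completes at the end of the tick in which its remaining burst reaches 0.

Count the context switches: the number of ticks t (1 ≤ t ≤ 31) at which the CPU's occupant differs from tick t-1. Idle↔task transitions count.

context switches = 7

t=0: ready={A} → run A
t=1: ready={A,D} → run D
t=2: ready={A,D} → run D
t=3: ready={A,B,D} → run D
t=4: ready={A,B,D,E} → run E
t=5: ready={A,B,D,E} → run E
t=6: ready={A,B,D,E,F} → run E
t=7: ready={A,B,D,E,F} → run E
t=8: ready={A,B,D,F} → run D
t=9: ready={A,B,F} → run F
t=10: ready={A,B,F} → run F
t=11: ready={A,B,F} → run F
t=12: ready={A,B,F} → run F
t=13: ready={A,B,F} → run F
t=14: ready={A,B,F} → run F
t=15: ready={A,B} → run B
t=16: ready={A,B} → run B
t=17: ready={A,B} → run B
t=18: ready={A,B} → run B
t=19: ready={A,B} → run B
t=20: ready={A,B} → run B
t=21: ready={A,B} → run B
t=22: ready={A} → run A
t=23: ready={A} → run A
t=24: ready={A} → run A
t=25: ready={A} → run A
t=26: (idle)
t=27: (idle)
t=28: (idle)
t=29: (idle)
t=30: (idle)
t=31: (idle)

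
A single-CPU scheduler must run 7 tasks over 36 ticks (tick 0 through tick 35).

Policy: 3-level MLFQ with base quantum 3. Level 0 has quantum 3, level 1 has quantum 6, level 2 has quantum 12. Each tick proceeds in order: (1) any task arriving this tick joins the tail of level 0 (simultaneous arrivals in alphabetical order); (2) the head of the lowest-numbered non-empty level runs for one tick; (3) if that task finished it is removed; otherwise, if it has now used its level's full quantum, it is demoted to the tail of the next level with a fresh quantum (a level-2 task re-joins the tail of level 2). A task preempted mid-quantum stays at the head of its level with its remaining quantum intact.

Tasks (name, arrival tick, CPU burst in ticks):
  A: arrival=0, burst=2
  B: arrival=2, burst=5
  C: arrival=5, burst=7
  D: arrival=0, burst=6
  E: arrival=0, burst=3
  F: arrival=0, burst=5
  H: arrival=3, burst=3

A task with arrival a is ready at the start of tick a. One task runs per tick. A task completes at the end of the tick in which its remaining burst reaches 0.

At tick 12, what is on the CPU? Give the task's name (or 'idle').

running at tick 12 = B

t=0: L0/L1/L2 = ADEF/-/- → run A
t=1: L0/L1/L2 = ADEF/-/- → run A
t=2: L0/L1/L2 = DEFB/-/- → run D
t=3: L0/L1/L2 = DEFBH/-/- → run D
t=4: L0/L1/L2 = DEFBH/-/- → run D
t=5: L0/L1/L2 = EFBHC/D/- → run E
t=6: L0/L1/L2 = EFBHC/D/- → run E
t=7: L0/L1/L2 = EFBHC/D/- → run E
t=8: L0/L1/L2 = FBHC/D/- → run F
t=9: L0/L1/L2 = FBHC/D/- → run F
t=10: L0/L1/L2 = FBHC/D/- → run F
t=11: L0/L1/L2 = BHC/DF/- → run B
t=12: L0/L1/L2 = BHC/DF/- → run B
t=13: L0/L1/L2 = BHC/DF/- → run B
t=14: L0/L1/L2 = HC/DFB/- → run H
t=15: L0/L1/L2 = HC/DFB/- → run H
t=16: L0/L1/L2 = HC/DFB/- → run H
t=17: L0/L1/L2 = C/DFB/- → run C
t=18: L0/L1/L2 = C/DFB/- → run C
t=19: L0/L1/L2 = C/DFB/- → run C
t=20: L0/L1/L2 = -/DFBC/- → run D
t=21: L0/L1/L2 = -/DFBC/- → run D
t=22: L0/L1/L2 = -/DFBC/- → run D
t=23: L0/L1/L2 = -/FBC/- → run F
t=24: L0/L1/L2 = -/FBC/- → run F
t=25: L0/L1/L2 = -/BC/- → run B
t=26: L0/L1/L2 = -/BC/- → run B
t=27: L0/L1/L2 = -/C/- → run C
t=28: L0/L1/L2 = -/C/- → run C
t=29: L0/L1/L2 = -/C/- → run C
t=30: L0/L1/L2 = -/C/- → run C
t=31: (idle)
t=32: (idle)
t=33: (idle)
t=34: (idle)
t=35: (idle)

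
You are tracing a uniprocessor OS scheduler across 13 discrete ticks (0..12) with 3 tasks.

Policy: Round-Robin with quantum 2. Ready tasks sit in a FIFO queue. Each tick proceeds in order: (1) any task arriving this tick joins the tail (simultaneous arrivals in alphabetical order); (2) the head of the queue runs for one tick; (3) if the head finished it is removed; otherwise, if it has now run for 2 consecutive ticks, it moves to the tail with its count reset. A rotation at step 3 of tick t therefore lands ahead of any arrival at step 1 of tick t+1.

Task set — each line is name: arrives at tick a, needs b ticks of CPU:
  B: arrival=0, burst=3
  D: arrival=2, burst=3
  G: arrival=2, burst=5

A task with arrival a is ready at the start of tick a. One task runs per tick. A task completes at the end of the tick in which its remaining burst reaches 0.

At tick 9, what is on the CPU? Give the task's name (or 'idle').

running at tick 9 = G

t=0: queue=[B] q_used=0 → run B
t=1: queue=[B] q_used=1 → run B
t=2: queue=[B,D,G] q_used=0 → run B
t=3: queue=[D,G] q_used=0 → run D
t=4: queue=[D,G] q_used=1 → run D
t=5: queue=[G,D] q_used=0 → run G
t=6: queue=[G,D] q_used=1 → run G
t=7: queue=[D,G] q_used=0 → run D
t=8: queue=[G] q_used=0 → run G
t=9: queue=[G] q_used=1 → run G
t=10: queue=[G] q_used=0 → run G
t=11: (idle)
t=12: (idle)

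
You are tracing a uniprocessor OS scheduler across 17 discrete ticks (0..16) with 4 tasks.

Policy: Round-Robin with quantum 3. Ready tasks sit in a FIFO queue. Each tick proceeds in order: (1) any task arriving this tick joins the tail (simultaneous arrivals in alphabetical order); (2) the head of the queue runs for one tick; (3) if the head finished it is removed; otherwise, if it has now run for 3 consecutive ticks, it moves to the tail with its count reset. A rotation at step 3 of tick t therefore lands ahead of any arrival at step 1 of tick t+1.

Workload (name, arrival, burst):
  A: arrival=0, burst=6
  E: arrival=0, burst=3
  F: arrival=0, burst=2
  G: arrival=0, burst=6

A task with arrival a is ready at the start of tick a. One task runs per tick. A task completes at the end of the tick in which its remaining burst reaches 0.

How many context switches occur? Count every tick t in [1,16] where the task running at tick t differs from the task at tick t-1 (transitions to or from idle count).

context switches = 5

t=0: queue=[A,E,F,G] q_used=0 → run A
t=1: queue=[A,E,F,G] q_used=1 → run A
t=2: queue=[A,E,F,G] q_used=2 → run A
t=3: queue=[E,F,G,A] q_used=0 → run E
t=4: queue=[E,F,G,A] q_used=1 → run E
t=5: queue=[E,F,G,A] q_used=2 → run E
t=6: queue=[F,G,A] q_used=0 → run F
t=7: queue=[F,G,A] q_used=1 → run F
t=8: queue=[G,A] q_used=0 → run G
t=9: queue=[G,A] q_used=1 → run G
t=10: queue=[G,A] q_used=2 → run G
t=11: queue=[A,G] q_used=0 → run A
t=12: queue=[A,G] q_used=1 → run A
t=13: queue=[A,G] q_used=2 → run A
t=14: queue=[G] q_used=0 → run G
t=15: queue=[G] q_used=1 → run G
t=16: queue=[G] q_used=2 → run G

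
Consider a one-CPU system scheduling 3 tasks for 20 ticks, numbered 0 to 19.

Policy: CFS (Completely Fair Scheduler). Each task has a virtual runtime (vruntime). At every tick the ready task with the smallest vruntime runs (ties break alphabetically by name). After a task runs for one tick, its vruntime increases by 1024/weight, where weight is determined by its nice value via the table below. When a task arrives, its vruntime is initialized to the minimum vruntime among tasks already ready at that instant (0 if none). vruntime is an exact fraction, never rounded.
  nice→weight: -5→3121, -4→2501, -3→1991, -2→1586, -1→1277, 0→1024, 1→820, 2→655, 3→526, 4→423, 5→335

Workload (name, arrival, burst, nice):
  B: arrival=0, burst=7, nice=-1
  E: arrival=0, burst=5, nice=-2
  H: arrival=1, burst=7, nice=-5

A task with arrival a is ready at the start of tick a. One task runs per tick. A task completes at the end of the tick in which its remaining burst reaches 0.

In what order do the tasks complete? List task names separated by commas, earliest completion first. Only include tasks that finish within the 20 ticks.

t=0: vr[B=0 E=0] → run B
t=1: vr[B=1024/1277 E=0 H=0] → run E
t=2: vr[B=1024/1277 E=512/793 H=0] → run H
t=3: vr[B=1024/1277 E=512/793 H=1024/3121] → run H
t=4: vr[B=1024/1277 E=512/793 H=2048/3121] → run E
t=5: vr[B=1024/1277 E=1024/793 H=2048/3121] → run H
t=6: vr[B=1024/1277 E=1024/793 H=3072/3121] → run B
t=7: vr[B=2048/1277 E=1024/793 H=3072/3121] → run H
t=8: vr[B=2048/1277 E=1024/793 H=4096/3121] → run E
t=9: vr[B=2048/1277 E=1536/793 H=4096/3121] → run H
t=10: vr[B=2048/1277 E=1536/793 H=5120/3121] → run B
t=11: vr[B=3072/1277 E=1536/793 H=5120/3121] → run H
t=12: vr[B=3072/1277 E=1536/793 H=6144/3121] → run E
t=13: vr[B=3072/1277 E=2048/793 H=6144/3121] → run H
t=14: vr[B=3072/1277 E=2048/793] → run B
t=15: vr[B=4096/1277 E=2048/793] → run E
t=16: vr[B=4096/1277] → run B
t=17: vr[B=5120/1277] → run B
t=18: vr[B=6144/1277] → run B
t=19: (idle)

completion order = H, E, B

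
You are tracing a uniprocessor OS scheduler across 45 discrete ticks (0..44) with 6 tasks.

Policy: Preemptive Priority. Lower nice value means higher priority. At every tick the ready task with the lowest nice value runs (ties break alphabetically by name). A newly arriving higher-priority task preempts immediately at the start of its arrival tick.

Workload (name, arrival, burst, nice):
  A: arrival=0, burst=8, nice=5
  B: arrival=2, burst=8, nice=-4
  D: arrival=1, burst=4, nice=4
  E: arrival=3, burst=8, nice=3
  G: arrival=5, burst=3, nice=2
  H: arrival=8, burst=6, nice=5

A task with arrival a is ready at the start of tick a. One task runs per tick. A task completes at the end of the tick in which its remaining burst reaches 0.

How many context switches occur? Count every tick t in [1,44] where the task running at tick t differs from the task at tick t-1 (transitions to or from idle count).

t=0: ready={A} → run A
t=1: ready={A,D} → run D
t=2: ready={A,B,D} → run B
t=3: ready={A,B,D,E} → run B
t=4: ready={A,B,D,E} → run B
t=5: ready={A,B,D,E,G} → run B
t=6: ready={A,B,D,E,G} → run B
t=7: ready={A,B,D,E,G} → run B
t=8: ready={A,B,D,E,G,H} → run B
t=9: ready={A,B,D,E,G,H} → run B
t=10: ready={A,D,E,G,H} → run G
t=11: ready={A,D,E,G,H} → run G
t=12: ready={A,D,E,G,H} → run G
t=13: ready={A,D,E,H} → run E
t=14: ready={A,D,E,H} → run E
t=15: ready={A,D,E,H} → run E
t=16: ready={A,D,E,H} → run E
t=17: ready={A,D,E,H} → run E
t=18: ready={A,D,E,H} → run E
t=19: ready={A,D,E,H} → run E
t=20: ready={A,D,E,H} → run E
t=21: ready={A,D,H} → run D
t=22: ready={A,D,H} → run D
t=23: ready={A,D,H} → run D
t=24: ready={A,H} → run A
t=25: ready={A,H} → run A
t=26: ready={A,H} → run A
t=27: ready={A,H} → run A
t=28: ready={A,H} → run A
t=29: ready={A,H} → run A
t=30: ready={A,H} → run A
t=31: ready={H} → run H
t=32: ready={H} → run H
t=33: ready={H} → run H
t=34: ready={H} → run H
t=35: ready={H} → run H
t=36: ready={H} → run H
t=37: (idle)
t=38: (idle)
t=39: (idle)
t=40: (idle)
t=41: (idle)
t=42: (idle)
t=43: (idle)
t=44: (idle)

context switches = 8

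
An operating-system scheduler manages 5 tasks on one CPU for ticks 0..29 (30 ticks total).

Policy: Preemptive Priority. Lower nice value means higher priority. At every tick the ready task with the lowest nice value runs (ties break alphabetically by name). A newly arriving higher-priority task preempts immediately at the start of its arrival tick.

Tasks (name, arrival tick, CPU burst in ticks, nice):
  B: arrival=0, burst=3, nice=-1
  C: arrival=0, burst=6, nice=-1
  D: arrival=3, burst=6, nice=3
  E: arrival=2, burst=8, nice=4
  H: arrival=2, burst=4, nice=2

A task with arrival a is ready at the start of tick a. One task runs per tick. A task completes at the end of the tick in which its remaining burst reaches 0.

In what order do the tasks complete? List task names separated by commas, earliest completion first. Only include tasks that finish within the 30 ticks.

t=0: ready={B,C} → run B
t=1: ready={B,C} → run B
t=2: ready={B,C,E,H} → run B
t=3: ready={C,D,E,H} → run C
t=4: ready={C,D,E,H} → run C
t=5: ready={C,D,E,H} → run C
t=6: ready={C,D,E,H} → run C
t=7: ready={C,D,E,H} → run C
t=8: ready={C,D,E,H} → run C
t=9: ready={D,E,H} → run H
t=10: ready={D,E,H} → run H
t=11: ready={D,E,H} → run H
t=12: ready={D,E,H} → run H
t=13: ready={D,E} → run D
t=14: ready={D,E} → run D
t=15: ready={D,E} → run D
t=16: ready={D,E} → run D
t=17: ready={D,E} → run D
t=18: ready={D,E} → run D
t=19: ready={E} → run E
t=20: ready={E} → run E
t=21: ready={E} → run E
t=22: ready={E} → run E
t=23: ready={E} → run E
t=24: ready={E} → run E
t=25: ready={E} → run E
t=26: ready={E} → run E
t=27: (idle)
t=28: (idle)
t=29: (idle)

completion order = B, C, H, D, E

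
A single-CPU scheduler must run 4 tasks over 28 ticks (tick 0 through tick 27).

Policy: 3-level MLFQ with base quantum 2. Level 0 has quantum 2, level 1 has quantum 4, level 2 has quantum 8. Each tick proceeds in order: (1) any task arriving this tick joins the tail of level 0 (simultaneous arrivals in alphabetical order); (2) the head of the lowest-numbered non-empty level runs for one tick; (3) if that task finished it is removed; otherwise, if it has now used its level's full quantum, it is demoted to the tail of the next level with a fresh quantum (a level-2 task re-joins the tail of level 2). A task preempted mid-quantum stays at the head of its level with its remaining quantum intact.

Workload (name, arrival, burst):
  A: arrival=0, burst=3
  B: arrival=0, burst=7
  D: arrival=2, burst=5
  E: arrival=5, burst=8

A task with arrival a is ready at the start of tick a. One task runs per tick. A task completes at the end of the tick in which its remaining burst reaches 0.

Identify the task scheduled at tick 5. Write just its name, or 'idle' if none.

running at tick 5 = D

t=0: L0/L1/L2 = AB/-/- → run A
t=1: L0/L1/L2 = AB/-/- → run A
t=2: L0/L1/L2 = BD/A/- → run B
t=3: L0/L1/L2 = BD/A/- → run B
t=4: L0/L1/L2 = D/AB/- → run D
t=5: L0/L1/L2 = DE/AB/- → run D
t=6: L0/L1/L2 = E/ABD/- → run E
t=7: L0/L1/L2 = E/ABD/- → run E
t=8: L0/L1/L2 = -/ABDE/- → run A
t=9: L0/L1/L2 = -/BDE/- → run B
t=10: L0/L1/L2 = -/BDE/- → run B
t=11: L0/L1/L2 = -/BDE/- → run B
t=12: L0/L1/L2 = -/BDE/- → run B
t=13: L0/L1/L2 = -/DE/B → run D
t=14: L0/L1/L2 = -/DE/B → run D
t=15: L0/L1/L2 = -/DE/B → run D
t=16: L0/L1/L2 = -/E/B → run E
t=17: L0/L1/L2 = -/E/B → run E
t=18: L0/L1/L2 = -/E/B → run E
t=19: L0/L1/L2 = -/E/B → run E
t=20: L0/L1/L2 = -/-/BE → run B
t=21: L0/L1/L2 = -/-/E → run E
t=22: L0/L1/L2 = -/-/E → run E
t=23: (idle)
t=24: (idle)
t=25: (idle)
t=26: (idle)
t=27: (idle)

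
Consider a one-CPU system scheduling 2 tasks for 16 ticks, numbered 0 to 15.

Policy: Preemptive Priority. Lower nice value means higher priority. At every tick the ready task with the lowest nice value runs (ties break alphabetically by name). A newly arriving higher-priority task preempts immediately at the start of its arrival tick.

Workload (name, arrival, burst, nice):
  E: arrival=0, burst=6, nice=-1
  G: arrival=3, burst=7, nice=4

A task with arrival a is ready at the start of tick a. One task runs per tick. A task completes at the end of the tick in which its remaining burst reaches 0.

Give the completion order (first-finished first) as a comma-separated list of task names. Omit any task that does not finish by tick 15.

t=0: ready={E} → run E
t=1: ready={E} → run E
t=2: ready={E} → run E
t=3: ready={E,G} → run E
t=4: ready={E,G} → run E
t=5: ready={E,G} → run E
t=6: ready={G} → run G
t=7: ready={G} → run G
t=8: ready={G} → run G
t=9: ready={G} → run G
t=10: ready={G} → run G
t=11: ready={G} → run G
t=12: ready={G} → run G
t=13: (idle)
t=14: (idle)
t=15: (idle)

completion order = E, G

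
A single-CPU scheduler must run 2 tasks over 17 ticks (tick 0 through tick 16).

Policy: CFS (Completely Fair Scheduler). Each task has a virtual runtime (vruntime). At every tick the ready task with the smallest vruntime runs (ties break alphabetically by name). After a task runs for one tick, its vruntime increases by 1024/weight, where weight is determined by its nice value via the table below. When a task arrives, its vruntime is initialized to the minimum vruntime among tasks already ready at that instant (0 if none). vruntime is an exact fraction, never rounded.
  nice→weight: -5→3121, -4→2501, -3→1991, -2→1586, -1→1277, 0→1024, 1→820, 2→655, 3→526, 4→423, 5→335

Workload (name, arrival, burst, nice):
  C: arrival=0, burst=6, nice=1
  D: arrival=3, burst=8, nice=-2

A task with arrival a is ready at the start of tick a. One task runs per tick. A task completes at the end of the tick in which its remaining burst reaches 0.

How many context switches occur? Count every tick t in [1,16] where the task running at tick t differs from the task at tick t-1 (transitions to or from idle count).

t=0: vr[C=0] → run C
t=1: vr[C=256/205] → run C
t=2: vr[C=512/205] → run C
t=3: vr[C=768/205 D=768/205] → run C
t=4: vr[C=1024/205 D=768/205] → run D
t=5: vr[C=1024/205 D=713984/162565] → run D
t=6: vr[C=1024/205 D=818944/162565] → run C
t=7: vr[C=256/41 D=818944/162565] → run D
t=8: vr[C=256/41 D=923904/162565] → run D
t=9: vr[C=256/41 D=1028864/162565] → run C
t=10: vr[D=1028864/162565] → run D
t=11: vr[D=1133824/162565] → run D
t=12: vr[D=1238784/162565] → run D
t=13: vr[D=1343744/162565] → run D
t=14: (idle)
t=15: (idle)
t=16: (idle)

context switches = 6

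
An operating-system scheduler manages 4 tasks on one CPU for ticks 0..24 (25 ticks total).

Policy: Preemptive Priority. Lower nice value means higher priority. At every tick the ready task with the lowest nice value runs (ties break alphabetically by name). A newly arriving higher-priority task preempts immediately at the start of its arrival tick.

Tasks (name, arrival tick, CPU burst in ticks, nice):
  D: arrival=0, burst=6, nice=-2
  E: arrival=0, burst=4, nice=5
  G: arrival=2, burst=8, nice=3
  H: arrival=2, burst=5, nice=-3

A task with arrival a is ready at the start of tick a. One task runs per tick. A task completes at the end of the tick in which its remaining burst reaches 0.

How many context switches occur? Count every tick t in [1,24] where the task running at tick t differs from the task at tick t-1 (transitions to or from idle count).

context switches = 5

t=0: ready={D,E} → run D
t=1: ready={D,E} → run D
t=2: ready={D,E,G,H} → run H
t=3: ready={D,E,G,H} → run H
t=4: ready={D,E,G,H} → run H
t=5: ready={D,E,G,H} → run H
t=6: ready={D,E,G,H} → run H
t=7: ready={D,E,G} → run D
t=8: ready={D,E,G} → run D
t=9: ready={D,E,G} → run D
t=10: ready={D,E,G} → run D
t=11: ready={E,G} → run G
t=12: ready={E,G} → run G
t=13: ready={E,G} → run G
t=14: ready={E,G} → run G
t=15: ready={E,G} → run G
t=16: ready={E,G} → run G
t=17: ready={E,G} → run G
t=18: ready={E,G} → run G
t=19: ready={E} → run E
t=20: ready={E} → run E
t=21: ready={E} → run E
t=22: ready={E} → run E
t=23: (idle)
t=24: (idle)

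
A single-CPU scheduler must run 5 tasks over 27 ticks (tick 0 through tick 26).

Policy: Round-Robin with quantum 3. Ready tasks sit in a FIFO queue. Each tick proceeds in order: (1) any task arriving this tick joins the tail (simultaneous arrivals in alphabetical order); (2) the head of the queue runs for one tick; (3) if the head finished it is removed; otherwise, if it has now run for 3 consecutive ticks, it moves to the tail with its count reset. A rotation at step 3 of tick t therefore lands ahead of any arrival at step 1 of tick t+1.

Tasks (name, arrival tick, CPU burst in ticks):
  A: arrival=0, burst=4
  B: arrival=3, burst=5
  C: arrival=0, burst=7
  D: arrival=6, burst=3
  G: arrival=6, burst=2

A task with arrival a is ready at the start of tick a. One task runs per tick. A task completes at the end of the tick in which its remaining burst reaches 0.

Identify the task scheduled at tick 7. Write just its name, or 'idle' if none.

running at tick 7 = B

t=0: queue=[A,C] q_used=0 → run A
t=1: queue=[A,C] q_used=1 → run A
t=2: queue=[A,C] q_used=2 → run A
t=3: queue=[C,A,B] q_used=0 → run C
t=4: queue=[C,A,B] q_used=1 → run C
t=5: queue=[C,A,B] q_used=2 → run C
t=6: queue=[A,B,C,D,G] q_used=0 → run A
t=7: queue=[B,C,D,G] q_used=0 → run B
t=8: queue=[B,C,D,G] q_used=1 → run B
t=9: queue=[B,C,D,G] q_used=2 → run B
t=10: queue=[C,D,G,B] q_used=0 → run C
t=11: queue=[C,D,G,B] q_used=1 → run C
t=12: queue=[C,D,G,B] q_used=2 → run C
t=13: queue=[D,G,B,C] q_used=0 → run D
t=14: queue=[D,G,B,C] q_used=1 → run D
t=15: queue=[D,G,B,C] q_used=2 → run D
t=16: queue=[G,B,C] q_used=0 → run G
t=17: queue=[G,B,C] q_used=1 → run G
t=18: queue=[B,C] q_used=0 → run B
t=19: queue=[B,C] q_used=1 → run B
t=20: queue=[C] q_used=0 → run C
t=21: (idle)
t=22: (idle)
t=23: (idle)
t=24: (idle)
t=25: (idle)
t=26: (idle)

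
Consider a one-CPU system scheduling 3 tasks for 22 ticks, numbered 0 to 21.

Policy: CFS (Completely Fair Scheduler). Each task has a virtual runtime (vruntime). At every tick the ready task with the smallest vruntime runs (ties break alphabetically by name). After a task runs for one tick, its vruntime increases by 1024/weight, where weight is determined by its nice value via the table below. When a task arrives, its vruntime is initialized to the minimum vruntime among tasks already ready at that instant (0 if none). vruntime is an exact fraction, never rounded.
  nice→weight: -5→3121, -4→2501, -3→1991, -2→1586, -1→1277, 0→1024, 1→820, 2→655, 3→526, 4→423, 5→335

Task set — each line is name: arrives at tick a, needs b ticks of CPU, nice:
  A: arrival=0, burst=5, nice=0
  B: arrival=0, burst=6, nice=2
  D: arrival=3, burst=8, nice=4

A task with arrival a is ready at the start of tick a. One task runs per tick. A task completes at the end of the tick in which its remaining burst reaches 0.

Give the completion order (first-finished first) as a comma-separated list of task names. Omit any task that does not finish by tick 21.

completion order = A, B, D

t=0: vr[A=0 B=0] → run A
t=1: vr[A=1 B=0] → run B
t=2: vr[A=1 B=1024/655] → run A
t=3: vr[A=2 B=1024/655 D=1024/655] → run B
t=4: vr[A=2 B=2048/655 D=1024/655] → run D
t=5: vr[A=2 B=2048/655 D=1103872/277065] → run A
t=6: vr[A=3 B=2048/655 D=1103872/277065] → run A
t=7: vr[A=4 B=2048/655 D=1103872/277065] → run B
t=8: vr[A=4 B=3072/655 D=1103872/277065] → run D
t=9: vr[A=4 B=3072/655 D=1774592/277065] → run A
t=10: vr[B=3072/655 D=1774592/277065] → run B
t=11: vr[B=4096/655 D=1774592/277065] → run B
t=12: vr[B=1024/131 D=1774592/277065] → run D
t=13: vr[B=1024/131 D=815104/92355] → run B
t=14: vr[D=815104/92355] → run D
t=15: vr[D=3116032/277065] → run D
t=16: vr[D=3786752/277065] → run D
t=17: vr[D=1485824/92355] → run D
t=18: vr[D=5128192/277065] → run D
t=19: (idle)
t=20: (idle)
t=21: (idle)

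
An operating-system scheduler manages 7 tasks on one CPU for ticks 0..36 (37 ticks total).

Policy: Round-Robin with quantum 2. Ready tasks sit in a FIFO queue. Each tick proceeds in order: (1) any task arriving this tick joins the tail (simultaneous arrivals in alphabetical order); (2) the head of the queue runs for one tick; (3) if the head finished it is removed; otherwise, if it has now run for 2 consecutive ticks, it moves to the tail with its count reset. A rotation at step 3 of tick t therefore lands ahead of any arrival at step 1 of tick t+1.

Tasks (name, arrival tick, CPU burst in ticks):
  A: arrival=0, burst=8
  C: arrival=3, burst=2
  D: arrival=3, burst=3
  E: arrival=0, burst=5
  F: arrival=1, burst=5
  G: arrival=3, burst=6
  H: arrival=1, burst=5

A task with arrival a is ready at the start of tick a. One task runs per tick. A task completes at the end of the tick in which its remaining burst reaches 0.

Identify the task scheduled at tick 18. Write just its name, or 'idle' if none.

t=0: queue=[A,E] q_used=0 → run A
t=1: queue=[A,E,F,H] q_used=1 → run A
t=2: queue=[E,F,H,A] q_used=0 → run E
t=3: queue=[E,F,H,A,C,D,G] q_used=1 → run E
t=4: queue=[F,H,A,C,D,G,E] q_used=0 → run F
t=5: queue=[F,H,A,C,D,G,E] q_used=1 → run F
t=6: queue=[H,A,C,D,G,E,F] q_used=0 → run H
t=7: queue=[H,A,C,D,G,E,F] q_used=1 → run H
t=8: queue=[A,C,D,G,E,F,H] q_used=0 → run A
t=9: queue=[A,C,D,G,E,F,H] q_used=1 → run A
t=10: queue=[C,D,G,E,F,H,A] q_used=0 → run C
t=11: queue=[C,D,G,E,F,H,A] q_used=1 → run C
t=12: queue=[D,G,E,F,H,A] q_used=0 → run D
t=13: queue=[D,G,E,F,H,A] q_used=1 → run D
t=14: queue=[G,E,F,H,A,D] q_used=0 → run G
t=15: queue=[G,E,F,H,A,D] q_used=1 → run G
t=16: queue=[E,F,H,A,D,G] q_used=0 → run E
t=17: queue=[E,F,H,A,D,G] q_used=1 → run E
t=18: queue=[F,H,A,D,G,E] q_used=0 → run F
t=19: queue=[F,H,A,D,G,E] q_used=1 → run F
t=20: queue=[H,A,D,G,E,F] q_used=0 → run H
t=21: queue=[H,A,D,G,E,F] q_used=1 → run H
t=22: queue=[A,D,G,E,F,H] q_used=0 → run A
t=23: queue=[A,D,G,E,F,H] q_used=1 → run A
t=24: queue=[D,G,E,F,H,A] q_used=0 → run D
t=25: queue=[G,E,F,H,A] q_used=0 → run G
t=26: queue=[G,E,F,H,A] q_used=1 → run G
t=27: queue=[E,F,H,A,G] q_used=0 → run E
t=28: queue=[F,H,A,G] q_used=0 → run F
t=29: queue=[H,A,G] q_used=0 → run H
t=30: queue=[A,G] q_used=0 → run A
t=31: queue=[A,G] q_used=1 → run A
t=32: queue=[G] q_used=0 → run G
t=33: queue=[G] q_used=1 → run G
t=34: (idle)
t=35: (idle)
t=36: (idle)

running at tick 18 = F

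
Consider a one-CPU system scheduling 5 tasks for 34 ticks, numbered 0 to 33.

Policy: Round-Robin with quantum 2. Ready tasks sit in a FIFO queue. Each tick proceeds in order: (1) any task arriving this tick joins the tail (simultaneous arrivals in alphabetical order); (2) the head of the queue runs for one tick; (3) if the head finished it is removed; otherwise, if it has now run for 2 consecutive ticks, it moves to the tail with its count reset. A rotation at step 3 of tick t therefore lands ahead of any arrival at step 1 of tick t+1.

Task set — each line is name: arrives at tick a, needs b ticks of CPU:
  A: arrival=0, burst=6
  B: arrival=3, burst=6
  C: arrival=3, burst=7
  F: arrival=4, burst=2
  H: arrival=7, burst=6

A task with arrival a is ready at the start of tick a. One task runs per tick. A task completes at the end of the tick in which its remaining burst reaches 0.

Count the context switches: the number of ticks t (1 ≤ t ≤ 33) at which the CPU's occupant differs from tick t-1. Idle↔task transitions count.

t=0: queue=[A] q_used=0 → run A
t=1: queue=[A] q_used=1 → run A
t=2: queue=[A] q_used=0 → run A
t=3: queue=[A,B,C] q_used=1 → run A
t=4: queue=[B,C,A,F] q_used=0 → run B
t=5: queue=[B,C,A,F] q_used=1 → run B
t=6: queue=[C,A,F,B] q_used=0 → run C
t=7: queue=[C,A,F,B,H] q_used=1 → run C
t=8: queue=[A,F,B,H,C] q_used=0 → run A
t=9: queue=[A,F,B,H,C] q_used=1 → run A
t=10: queue=[F,B,H,C] q_used=0 → run F
t=11: queue=[F,B,H,C] q_used=1 → run F
t=12: queue=[B,H,C] q_used=0 → run B
t=13: queue=[B,H,C] q_used=1 → run B
t=14: queue=[H,C,B] q_used=0 → run H
t=15: queue=[H,C,B] q_used=1 → run H
t=16: queue=[C,B,H] q_used=0 → run C
t=17: queue=[C,B,H] q_used=1 → run C
t=18: queue=[B,H,C] q_used=0 → run B
t=19: queue=[B,H,C] q_used=1 → run B
t=20: queue=[H,C] q_used=0 → run H
t=21: queue=[H,C] q_used=1 → run H
t=22: queue=[C,H] q_used=0 → run C
t=23: queue=[C,H] q_used=1 → run C
t=24: queue=[H,C] q_used=0 → run H
t=25: queue=[H,C] q_used=1 → run H
t=26: queue=[C] q_used=0 → run C
t=27: (idle)
t=28: (idle)
t=29: (idle)
t=30: (idle)
t=31: (idle)
t=32: (idle)
t=33: (idle)

context switches = 13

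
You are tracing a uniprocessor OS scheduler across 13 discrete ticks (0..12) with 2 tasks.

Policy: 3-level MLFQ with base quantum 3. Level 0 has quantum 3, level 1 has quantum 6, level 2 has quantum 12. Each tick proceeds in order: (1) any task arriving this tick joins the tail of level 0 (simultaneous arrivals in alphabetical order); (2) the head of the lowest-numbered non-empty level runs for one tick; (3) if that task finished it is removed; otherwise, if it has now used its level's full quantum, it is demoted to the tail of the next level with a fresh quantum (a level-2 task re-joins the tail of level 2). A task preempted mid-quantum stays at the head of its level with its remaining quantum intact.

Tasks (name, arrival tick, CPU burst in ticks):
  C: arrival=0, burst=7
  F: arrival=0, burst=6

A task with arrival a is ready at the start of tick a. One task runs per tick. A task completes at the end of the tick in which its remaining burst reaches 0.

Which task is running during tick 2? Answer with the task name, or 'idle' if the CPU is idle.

running at tick 2 = C

t=0: L0/L1/L2 = CF/-/- → run C
t=1: L0/L1/L2 = CF/-/- → run C
t=2: L0/L1/L2 = CF/-/- → run C
t=3: L0/L1/L2 = F/C/- → run F
t=4: L0/L1/L2 = F/C/- → run F
t=5: L0/L1/L2 = F/C/- → run F
t=6: L0/L1/L2 = -/CF/- → run C
t=7: L0/L1/L2 = -/CF/- → run C
t=8: L0/L1/L2 = -/CF/- → run C
t=9: L0/L1/L2 = -/CF/- → run C
t=10: L0/L1/L2 = -/F/- → run F
t=11: L0/L1/L2 = -/F/- → run F
t=12: L0/L1/L2 = -/F/- → run F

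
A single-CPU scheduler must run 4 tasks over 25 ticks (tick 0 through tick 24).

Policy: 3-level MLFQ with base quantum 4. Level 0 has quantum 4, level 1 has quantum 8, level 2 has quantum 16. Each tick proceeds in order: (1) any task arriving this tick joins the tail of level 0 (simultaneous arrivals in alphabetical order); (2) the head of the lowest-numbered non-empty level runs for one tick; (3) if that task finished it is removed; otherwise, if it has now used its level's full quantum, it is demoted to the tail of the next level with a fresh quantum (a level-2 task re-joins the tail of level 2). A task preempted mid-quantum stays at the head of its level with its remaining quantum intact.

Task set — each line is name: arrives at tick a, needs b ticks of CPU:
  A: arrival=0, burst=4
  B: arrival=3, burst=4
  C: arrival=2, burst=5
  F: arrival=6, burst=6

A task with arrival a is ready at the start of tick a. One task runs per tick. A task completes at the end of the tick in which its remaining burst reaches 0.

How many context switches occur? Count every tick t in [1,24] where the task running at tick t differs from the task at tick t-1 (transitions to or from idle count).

t=0: L0/L1/L2 = A/-/- → run A
t=1: L0/L1/L2 = A/-/- → run A
t=2: L0/L1/L2 = AC/-/- → run A
t=3: L0/L1/L2 = ACB/-/- → run A
t=4: L0/L1/L2 = CB/-/- → run C
t=5: L0/L1/L2 = CB/-/- → run C
t=6: L0/L1/L2 = CBF/-/- → run C
t=7: L0/L1/L2 = CBF/-/- → run C
t=8: L0/L1/L2 = BF/C/- → run B
t=9: L0/L1/L2 = BF/C/- → run B
t=10: L0/L1/L2 = BF/C/- → run B
t=11: L0/L1/L2 = BF/C/- → run B
t=12: L0/L1/L2 = F/C/- → run F
t=13: L0/L1/L2 = F/C/- → run F
t=14: L0/L1/L2 = F/C/- → run F
t=15: L0/L1/L2 = F/C/- → run F
t=16: L0/L1/L2 = -/CF/- → run C
t=17: L0/L1/L2 = -/F/- → run F
t=18: L0/L1/L2 = -/F/- → run F
t=19: (idle)
t=20: (idle)
t=21: (idle)
t=22: (idle)
t=23: (idle)
t=24: (idle)

context switches = 6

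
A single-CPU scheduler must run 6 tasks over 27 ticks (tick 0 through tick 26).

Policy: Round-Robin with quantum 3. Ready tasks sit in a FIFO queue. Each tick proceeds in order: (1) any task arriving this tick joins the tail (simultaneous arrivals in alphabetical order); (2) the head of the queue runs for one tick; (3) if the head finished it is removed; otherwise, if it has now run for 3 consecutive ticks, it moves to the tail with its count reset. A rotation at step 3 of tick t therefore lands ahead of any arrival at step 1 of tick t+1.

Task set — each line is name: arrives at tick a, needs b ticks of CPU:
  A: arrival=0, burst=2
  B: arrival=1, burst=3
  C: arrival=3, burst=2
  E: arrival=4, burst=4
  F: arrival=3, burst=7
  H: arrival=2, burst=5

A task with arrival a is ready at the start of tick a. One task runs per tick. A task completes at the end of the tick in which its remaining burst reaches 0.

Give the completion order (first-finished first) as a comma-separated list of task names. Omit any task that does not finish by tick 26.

t=0: queue=[A] q_used=0 → run A
t=1: queue=[A,B] q_used=1 → run A
t=2: queue=[B,H] q_used=0 → run B
t=3: queue=[B,H,C,F] q_used=1 → run B
t=4: queue=[B,H,C,F,E] q_used=2 → run B
t=5: queue=[H,C,F,E] q_used=0 → run H
t=6: queue=[H,C,F,E] q_used=1 → run H
t=7: queue=[H,C,F,E] q_used=2 → run H
t=8: queue=[C,F,E,H] q_used=0 → run C
t=9: queue=[C,F,E,H] q_used=1 → run C
t=10: queue=[F,E,H] q_used=0 → run F
t=11: queue=[F,E,H] q_used=1 → run F
t=12: queue=[F,E,H] q_used=2 → run F
t=13: queue=[E,H,F] q_used=0 → run E
t=14: queue=[E,H,F] q_used=1 → run E
t=15: queue=[E,H,F] q_used=2 → run E
t=16: queue=[H,F,E] q_used=0 → run H
t=17: queue=[H,F,E] q_used=1 → run H
t=18: queue=[F,E] q_used=0 → run F
t=19: queue=[F,E] q_used=1 → run F
t=20: queue=[F,E] q_used=2 → run F
t=21: queue=[E,F] q_used=0 → run E
t=22: queue=[F] q_used=0 → run F
t=23: (idle)
t=24: (idle)
t=25: (idle)
t=26: (idle)

completion order = A, B, C, H, E, F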